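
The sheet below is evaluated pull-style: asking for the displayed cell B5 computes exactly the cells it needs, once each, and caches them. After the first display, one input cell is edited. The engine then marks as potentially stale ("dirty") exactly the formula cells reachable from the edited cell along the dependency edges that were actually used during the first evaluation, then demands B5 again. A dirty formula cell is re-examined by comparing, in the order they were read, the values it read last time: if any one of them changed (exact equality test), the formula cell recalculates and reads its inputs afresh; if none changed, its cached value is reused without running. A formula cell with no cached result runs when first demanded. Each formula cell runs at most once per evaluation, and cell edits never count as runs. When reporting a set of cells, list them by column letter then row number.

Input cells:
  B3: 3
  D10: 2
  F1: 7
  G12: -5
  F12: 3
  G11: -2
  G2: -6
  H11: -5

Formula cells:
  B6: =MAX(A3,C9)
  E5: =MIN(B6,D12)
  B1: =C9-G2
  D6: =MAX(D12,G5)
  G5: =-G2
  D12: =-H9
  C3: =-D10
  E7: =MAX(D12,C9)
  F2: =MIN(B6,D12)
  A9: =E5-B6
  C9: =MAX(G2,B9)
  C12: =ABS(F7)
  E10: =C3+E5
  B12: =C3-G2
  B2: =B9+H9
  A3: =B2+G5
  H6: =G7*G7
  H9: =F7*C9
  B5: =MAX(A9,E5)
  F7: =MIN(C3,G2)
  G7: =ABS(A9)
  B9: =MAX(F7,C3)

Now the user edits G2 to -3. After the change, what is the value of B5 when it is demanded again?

Demanding B5 again yields -6.

First demand of the output computes:
  C3 = -(2) = -2
  F7 = MIN(-2, -6) = -6
  B9 = MAX(-6, -2) = -2
  C9 = MAX(-6, -2) = -2
  G5 = -(-6) = 6
  H9 = -6 * -2 = 12
  B2 = -2 + 12 = 10
  A3 = 10 + 6 = 16
  B6 = MAX(16, -2) = 16
  D12 = -(12) = -12
  E5 = MIN(16, -12) = -12
  A9 = -12 - 16 = -28
  B5 = MAX(-28, -12) = -12

After the edit, cleaning proceeds:
  F7: a read changed (G2 -6->-3) — executes, giving -3.
  B9: a read changed (F7 -6->-3) — executes, giving -2 — identical to its old value.
  C9: a read changed (G2 -6->-3) — executes, giving -2 — identical to its old value.
  G5: a read changed (G2 -6->-3) — executes, giving 3.
  H9: a read changed (F7 -6->-3) — executes, giving 6.
  B2: a read changed (H9 12->6) — executes, giving 4.
  A3: a read changed (B2 10->4; G5 6->3) — executes, giving 7.
  B6: a read changed (A3 16->7) — executes, giving 7.
  D12: a read changed (H9 12->6) — executes, giving -6.
  E5: a read changed (B6 16->7; D12 -12->-6) — executes, giving -6.
  A9: a read changed (E5 -12->-6; B6 16->7) — executes, giving -13.
  B5: a read changed (A9 -28->-13; E5 -12->-6) — executes, giving -6.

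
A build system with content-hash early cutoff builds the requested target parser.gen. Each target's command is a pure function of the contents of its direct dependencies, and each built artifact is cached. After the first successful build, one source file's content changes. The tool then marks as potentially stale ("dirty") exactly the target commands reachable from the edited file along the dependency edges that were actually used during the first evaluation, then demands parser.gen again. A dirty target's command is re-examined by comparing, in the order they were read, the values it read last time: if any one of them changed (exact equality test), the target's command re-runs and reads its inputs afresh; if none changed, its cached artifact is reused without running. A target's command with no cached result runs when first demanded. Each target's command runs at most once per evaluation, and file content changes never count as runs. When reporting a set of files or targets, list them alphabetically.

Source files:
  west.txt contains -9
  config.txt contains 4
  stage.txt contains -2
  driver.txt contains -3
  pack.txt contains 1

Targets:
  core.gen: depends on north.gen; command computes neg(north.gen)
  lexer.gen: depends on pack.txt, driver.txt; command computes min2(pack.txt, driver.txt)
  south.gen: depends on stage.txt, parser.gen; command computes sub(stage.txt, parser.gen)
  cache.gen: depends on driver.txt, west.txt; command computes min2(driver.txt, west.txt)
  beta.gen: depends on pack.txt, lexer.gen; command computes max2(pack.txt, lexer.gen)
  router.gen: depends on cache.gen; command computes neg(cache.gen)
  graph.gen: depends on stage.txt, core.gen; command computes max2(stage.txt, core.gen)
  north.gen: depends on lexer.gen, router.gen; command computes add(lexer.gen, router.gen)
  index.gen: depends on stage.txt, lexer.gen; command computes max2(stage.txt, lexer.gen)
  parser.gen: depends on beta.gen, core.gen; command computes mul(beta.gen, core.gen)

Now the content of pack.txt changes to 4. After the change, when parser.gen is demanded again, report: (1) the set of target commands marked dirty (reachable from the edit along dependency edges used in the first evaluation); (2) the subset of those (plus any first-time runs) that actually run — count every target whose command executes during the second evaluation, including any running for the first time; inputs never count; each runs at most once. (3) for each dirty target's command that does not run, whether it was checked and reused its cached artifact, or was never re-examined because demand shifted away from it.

First evaluation (everything demanded from the output):
  cache.gen = min2(-3, -9) = -9
  lexer.gen = min2(1, -3) = -3
  beta.gen = max2(1, -3) = 1
  router.gen = neg(-9) = 9
  north.gen = add(-3, 9) = 6
  core.gen = neg(6) = -6
  parser.gen = mul(1, -6) = -6

Propagation after the edit:
  lexer.gen: runs — pack.txt 1->4; result -3 (same value as before).
  beta.gen: runs — pack.txt 1->4; result 4.
  north.gen: checked — values it read are unchanged (lexer.gen unchanged, router.gen unchanged); reused cached 6 without running.
  core.gen: checked — values it read are unchanged (north.gen unchanged); reused cached -6 without running.
  parser.gen: runs — beta.gen 1->4; result -24.

Key observation: the cutoff stops propagation at north.gen — its inputs' values are unchanged, so it reuses its cache.

Marked dirty: beta.gen, core.gen, lexer.gen, north.gen, parser.gen.
Target commands that run: beta.gen, lexer.gen, parser.gen — 3 in total.
Checked but reused from cache: core.gen, north.gen.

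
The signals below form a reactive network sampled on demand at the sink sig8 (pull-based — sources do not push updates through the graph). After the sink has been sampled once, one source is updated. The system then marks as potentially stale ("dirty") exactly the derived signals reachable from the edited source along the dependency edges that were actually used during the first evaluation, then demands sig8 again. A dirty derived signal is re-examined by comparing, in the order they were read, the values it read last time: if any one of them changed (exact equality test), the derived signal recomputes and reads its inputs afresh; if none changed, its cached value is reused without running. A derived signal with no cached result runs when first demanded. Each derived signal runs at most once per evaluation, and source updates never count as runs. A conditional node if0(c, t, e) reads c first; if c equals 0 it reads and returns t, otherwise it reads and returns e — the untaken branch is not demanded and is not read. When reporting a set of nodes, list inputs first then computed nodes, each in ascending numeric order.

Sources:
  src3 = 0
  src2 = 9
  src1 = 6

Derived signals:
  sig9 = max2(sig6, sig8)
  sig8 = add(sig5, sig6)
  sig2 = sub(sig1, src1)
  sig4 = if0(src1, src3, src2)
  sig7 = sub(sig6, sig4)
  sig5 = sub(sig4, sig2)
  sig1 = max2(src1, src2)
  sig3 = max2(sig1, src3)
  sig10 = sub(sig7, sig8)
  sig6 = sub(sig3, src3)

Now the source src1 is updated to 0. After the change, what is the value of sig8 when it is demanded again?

sig8 now evaluates to 0.
The important point: at sig3 every value read last time is unchanged, so the dirty flag clears without a run.

Initial pass — values computed on the first demand:
  sig1 = max2(6, 9) = 9
  sig2 = sub(9, 6) = 3
  sig3 = max2(9, 0) = 9
  sig4 = if0(src1=6 -> else branch src2) = 9
  sig5 = sub(9, 3) = 6
  sig6 = sub(9, 0) = 9
  sig8 = add(6, 9) = 15

Second demand — change propagation:
  sig1: re-runs because src1 6->0; new result 9 (unchanged).
  sig2: re-runs because src1 6->0; new result 9.
  sig3: re-examined; everything it read last time is the same (sig1 unchanged, src3 unchanged) — cache 9 kept, no run.
  sig4: re-runs because src1 6->0; new result 0.
  sig5: re-runs because sig4 9->0; sig2 3->9; new result -9.
  sig6: re-examined; everything it read last time is the same (sig3 unchanged, src3 unchanged) — cache 9 kept, no run.
  sig8: re-runs because sig5 6->-9; new result 0.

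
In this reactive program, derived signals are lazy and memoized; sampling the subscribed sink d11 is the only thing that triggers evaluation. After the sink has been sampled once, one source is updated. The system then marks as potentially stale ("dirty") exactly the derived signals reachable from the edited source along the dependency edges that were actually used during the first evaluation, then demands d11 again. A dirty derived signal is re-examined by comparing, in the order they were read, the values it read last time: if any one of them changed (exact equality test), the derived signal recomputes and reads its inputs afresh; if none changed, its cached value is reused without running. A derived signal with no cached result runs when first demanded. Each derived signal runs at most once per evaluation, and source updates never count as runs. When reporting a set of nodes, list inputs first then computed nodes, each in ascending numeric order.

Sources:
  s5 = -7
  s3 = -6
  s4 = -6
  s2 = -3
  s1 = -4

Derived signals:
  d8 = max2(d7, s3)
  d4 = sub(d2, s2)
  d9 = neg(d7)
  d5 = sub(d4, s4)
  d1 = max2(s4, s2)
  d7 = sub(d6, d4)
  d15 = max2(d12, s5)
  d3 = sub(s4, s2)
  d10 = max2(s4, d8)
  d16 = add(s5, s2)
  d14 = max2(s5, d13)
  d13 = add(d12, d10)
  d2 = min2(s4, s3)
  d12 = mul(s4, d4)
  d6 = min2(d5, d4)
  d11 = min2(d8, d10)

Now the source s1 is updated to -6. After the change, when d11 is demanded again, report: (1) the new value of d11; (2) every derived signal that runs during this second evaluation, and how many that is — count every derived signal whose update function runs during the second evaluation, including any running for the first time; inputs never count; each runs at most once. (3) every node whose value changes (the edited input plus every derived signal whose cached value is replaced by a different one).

First demand of the output computes:
  d2 = min2(-6, -6) = -6
  d4 = sub(-6, -3) = -3
  d5 = sub(-3, -6) = 3
  d6 = min2(3, -3) = -3
  d7 = sub(-3, -3) = 0
  d8 = max2(0, -6) = 0
  d10 = max2(-6, 0) = 0
  d11 = min2(0, 0) = 0

After the edit, cleaning proceeds:
  no node depends on s1 at all; the second demand re-runs nothing.

Note the shortcut — nothing in the graph depends on s1 at all, so no recomputation happens.

Demanding d11 again yields 0.
0 derived signals run: none.
The nodes whose values change: s1.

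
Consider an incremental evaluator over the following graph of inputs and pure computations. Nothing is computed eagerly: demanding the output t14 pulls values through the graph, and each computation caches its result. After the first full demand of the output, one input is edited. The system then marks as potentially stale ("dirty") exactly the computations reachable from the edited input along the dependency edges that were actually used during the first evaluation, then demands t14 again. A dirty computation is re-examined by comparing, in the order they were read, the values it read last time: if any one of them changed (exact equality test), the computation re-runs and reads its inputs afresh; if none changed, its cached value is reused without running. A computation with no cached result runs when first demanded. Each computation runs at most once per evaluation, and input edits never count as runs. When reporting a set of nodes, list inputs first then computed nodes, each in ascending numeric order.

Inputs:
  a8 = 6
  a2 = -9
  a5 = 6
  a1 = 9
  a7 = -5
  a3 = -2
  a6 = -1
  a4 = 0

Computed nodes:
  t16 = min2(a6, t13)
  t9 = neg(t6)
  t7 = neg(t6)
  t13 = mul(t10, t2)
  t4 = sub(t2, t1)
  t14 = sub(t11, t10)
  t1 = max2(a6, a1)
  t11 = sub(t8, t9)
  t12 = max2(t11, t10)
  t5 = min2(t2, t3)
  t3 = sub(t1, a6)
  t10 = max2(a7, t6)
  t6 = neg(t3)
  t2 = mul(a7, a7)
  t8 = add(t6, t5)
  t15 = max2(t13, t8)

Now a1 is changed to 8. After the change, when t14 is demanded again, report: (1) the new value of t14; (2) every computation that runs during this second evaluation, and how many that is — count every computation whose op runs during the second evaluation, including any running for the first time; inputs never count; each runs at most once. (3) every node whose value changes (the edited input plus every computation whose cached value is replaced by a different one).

t14 now evaluates to -4.
Run set: t1, t3, t5, t6, t8, t9, t10, t11, t14 (9 run).
Changed values: a1, t1, t3, t5, t6, t9, t11, t14.

Initial pass — values computed on the first demand:
  t1 = max2(-1, 9) = 9
  t2 = mul(-5, -5) = 25
  t3 = sub(9, -1) = 10
  t5 = min2(25, 10) = 10
  t6 = neg(10) = -10
  t8 = add(-10, 10) = 0
  t9 = neg(-10) = 10
  t10 = max2(-5, -10) = -5
  t11 = sub(0, 10) = -10
  t14 = sub(-10, -5) = -5

Second demand — change propagation:
  t1: re-runs because a1 9->8; new result 8.
  t3: re-runs because t1 9->8; new result 9.
  t5: re-runs because t3 10->9; new result 9.
  t6: re-runs because t3 10->9; new result -9.
  t8: re-runs because t6 -10->-9; t5 10->9; new result 0 (unchanged).
  t9: re-runs because t6 -10->-9; new result 9.
  t10: re-runs because t6 -10->-9; new result -5 (unchanged).
  t11: re-runs because t9 10->9; new result -9.
  t14: re-runs because t11 -10->-9; new result -4.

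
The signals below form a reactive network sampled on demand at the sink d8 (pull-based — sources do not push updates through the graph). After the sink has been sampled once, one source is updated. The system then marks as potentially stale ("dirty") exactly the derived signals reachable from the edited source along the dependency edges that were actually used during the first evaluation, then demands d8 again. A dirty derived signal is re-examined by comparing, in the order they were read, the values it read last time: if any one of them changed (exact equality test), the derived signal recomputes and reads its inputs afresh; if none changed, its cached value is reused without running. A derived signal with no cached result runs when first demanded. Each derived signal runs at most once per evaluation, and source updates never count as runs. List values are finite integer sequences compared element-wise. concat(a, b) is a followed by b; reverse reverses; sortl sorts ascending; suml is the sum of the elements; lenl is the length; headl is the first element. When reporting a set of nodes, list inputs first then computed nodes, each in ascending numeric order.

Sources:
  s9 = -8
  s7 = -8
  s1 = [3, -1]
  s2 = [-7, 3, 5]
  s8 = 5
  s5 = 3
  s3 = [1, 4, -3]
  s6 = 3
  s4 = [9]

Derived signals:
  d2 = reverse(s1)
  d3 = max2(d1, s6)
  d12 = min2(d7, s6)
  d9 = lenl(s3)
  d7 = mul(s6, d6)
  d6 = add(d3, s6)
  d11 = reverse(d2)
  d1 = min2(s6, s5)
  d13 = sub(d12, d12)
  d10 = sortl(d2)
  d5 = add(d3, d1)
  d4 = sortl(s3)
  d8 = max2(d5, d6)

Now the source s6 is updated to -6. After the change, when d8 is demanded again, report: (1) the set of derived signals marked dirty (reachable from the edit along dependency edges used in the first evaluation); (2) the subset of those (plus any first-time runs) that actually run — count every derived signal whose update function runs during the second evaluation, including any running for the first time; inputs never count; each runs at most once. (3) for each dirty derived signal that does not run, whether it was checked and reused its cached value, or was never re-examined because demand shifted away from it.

Dirty set: d1, d3, d5, d6, d8.
Run set: d1, d3, d5, d6, d8 (5 run).
All dirty derived signals ended up running.

Initial pass — values computed on the first demand:
  d1 = min2(3, 3) = 3
  d3 = max2(3, 3) = 3
  d5 = add(3, 3) = 6
  d6 = add(3, 3) = 6
  d8 = max2(6, 6) = 6

Second demand — change propagation:
  d1: re-runs because s6 3->-6; new result -6.
  d3: re-runs because d1 3->-6; s6 3->-6; new result -6.
  d5: re-runs because d3 3->-6; d1 3->-6; new result -12.
  d6: re-runs because d3 3->-6; s6 3->-6; new result -12.
  d8: re-runs because d5 6->-12; d6 6->-12; new result -12.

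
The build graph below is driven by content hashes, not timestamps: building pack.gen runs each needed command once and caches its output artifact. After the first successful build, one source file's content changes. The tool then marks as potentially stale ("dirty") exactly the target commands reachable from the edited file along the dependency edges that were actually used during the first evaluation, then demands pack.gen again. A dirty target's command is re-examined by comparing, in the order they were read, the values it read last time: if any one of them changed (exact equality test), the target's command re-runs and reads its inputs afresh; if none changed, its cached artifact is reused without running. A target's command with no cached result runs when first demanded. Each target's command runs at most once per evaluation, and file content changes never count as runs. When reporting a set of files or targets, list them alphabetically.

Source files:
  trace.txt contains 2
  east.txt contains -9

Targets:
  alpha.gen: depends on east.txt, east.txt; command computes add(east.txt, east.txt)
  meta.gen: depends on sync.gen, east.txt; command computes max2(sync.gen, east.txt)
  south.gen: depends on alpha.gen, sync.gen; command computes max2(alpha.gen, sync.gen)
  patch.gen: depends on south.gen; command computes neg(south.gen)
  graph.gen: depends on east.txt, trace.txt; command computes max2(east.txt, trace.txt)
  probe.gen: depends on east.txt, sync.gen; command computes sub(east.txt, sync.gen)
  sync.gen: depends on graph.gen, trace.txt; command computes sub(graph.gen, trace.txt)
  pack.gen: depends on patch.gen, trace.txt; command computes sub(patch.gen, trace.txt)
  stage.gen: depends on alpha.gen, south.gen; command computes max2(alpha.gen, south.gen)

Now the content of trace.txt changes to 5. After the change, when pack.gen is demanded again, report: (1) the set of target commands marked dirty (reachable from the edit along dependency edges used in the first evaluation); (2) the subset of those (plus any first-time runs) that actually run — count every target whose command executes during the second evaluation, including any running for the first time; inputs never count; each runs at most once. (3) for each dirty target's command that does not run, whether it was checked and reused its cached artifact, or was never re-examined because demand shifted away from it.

Dirty set: graph.gen, pack.gen, patch.gen, south.gen, sync.gen.
Run set: graph.gen, pack.gen, sync.gen (3 run).
Re-examined without running (cache reused): patch.gen, south.gen.
The important point: at south.gen every value read last time is unchanged, so the dirty flag clears without a run.

Initial pass — values computed on the first demand:
  alpha.gen = add(-9, -9) = -18
  graph.gen = max2(-9, 2) = 2
  sync.gen = sub(2, 2) = 0
  south.gen = max2(-18, 0) = 0
  patch.gen = neg(0) = 0
  pack.gen = sub(0, 2) = -2

Second demand — change propagation:
  graph.gen: re-runs because trace.txt 2->5; new result 5.
  sync.gen: re-runs because graph.gen 2->5; trace.txt 2->5; new result 0 (unchanged).
  south.gen: re-examined; everything it read last time is the same (alpha.gen unchanged, sync.gen unchanged) — cache 0 kept, no run.
  patch.gen: re-examined; everything it read last time is the same (south.gen unchanged) — cache 0 kept, no run.
  pack.gen: re-runs because trace.txt 2->5; new result -5.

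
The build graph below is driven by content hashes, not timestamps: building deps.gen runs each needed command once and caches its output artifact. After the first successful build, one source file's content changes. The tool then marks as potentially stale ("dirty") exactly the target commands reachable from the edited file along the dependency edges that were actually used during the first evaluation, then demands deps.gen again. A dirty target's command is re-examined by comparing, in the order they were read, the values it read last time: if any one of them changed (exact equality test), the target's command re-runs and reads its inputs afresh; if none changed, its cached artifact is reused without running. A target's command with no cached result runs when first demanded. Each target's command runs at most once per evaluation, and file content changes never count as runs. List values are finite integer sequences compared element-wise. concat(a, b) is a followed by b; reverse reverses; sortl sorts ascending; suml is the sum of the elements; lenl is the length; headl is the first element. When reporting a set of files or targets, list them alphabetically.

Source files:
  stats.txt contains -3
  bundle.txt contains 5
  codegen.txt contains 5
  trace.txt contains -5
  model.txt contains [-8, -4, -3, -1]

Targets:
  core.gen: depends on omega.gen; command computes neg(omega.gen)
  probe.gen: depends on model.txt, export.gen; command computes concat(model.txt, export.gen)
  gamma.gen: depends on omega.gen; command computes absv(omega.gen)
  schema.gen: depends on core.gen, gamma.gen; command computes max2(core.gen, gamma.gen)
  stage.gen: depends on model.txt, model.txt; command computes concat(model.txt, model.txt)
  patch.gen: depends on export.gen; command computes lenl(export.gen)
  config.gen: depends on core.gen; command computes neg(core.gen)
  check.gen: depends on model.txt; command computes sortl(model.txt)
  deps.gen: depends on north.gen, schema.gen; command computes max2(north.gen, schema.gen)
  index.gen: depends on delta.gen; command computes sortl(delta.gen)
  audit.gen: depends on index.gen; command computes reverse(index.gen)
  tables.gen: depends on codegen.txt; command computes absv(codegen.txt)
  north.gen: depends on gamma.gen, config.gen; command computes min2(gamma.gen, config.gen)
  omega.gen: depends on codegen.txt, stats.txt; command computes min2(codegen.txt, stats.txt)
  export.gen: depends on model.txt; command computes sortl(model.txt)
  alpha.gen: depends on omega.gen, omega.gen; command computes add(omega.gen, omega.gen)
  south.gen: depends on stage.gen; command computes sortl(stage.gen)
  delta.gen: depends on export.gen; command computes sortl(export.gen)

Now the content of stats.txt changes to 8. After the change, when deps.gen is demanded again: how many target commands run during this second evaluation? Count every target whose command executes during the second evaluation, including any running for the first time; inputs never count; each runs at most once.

Run set: config.gen, core.gen, deps.gen, gamma.gen, north.gen, omega.gen, schema.gen (7 run).

Initial pass — values computed on the first demand:
  omega.gen = min2(5, -3) = -3
  core.gen = neg(-3) = 3
  config.gen = neg(3) = -3
  gamma.gen = absv(-3) = 3
  north.gen = min2(3, -3) = -3
  schema.gen = max2(3, 3) = 3
  deps.gen = max2(-3, 3) = 3

Second demand — change propagation:
  omega.gen: re-runs because stats.txt -3->8; new result 5.
  core.gen: re-runs because omega.gen -3->5; new result -5.
  config.gen: re-runs because core.gen 3->-5; new result 5.
  gamma.gen: re-runs because omega.gen -3->5; new result 5.
  north.gen: re-runs because gamma.gen 3->5; config.gen -3->5; new result 5.
  schema.gen: re-runs because core.gen 3->-5; gamma.gen 3->5; new result 5.
  deps.gen: re-runs because north.gen -3->5; schema.gen 3->5; new result 5.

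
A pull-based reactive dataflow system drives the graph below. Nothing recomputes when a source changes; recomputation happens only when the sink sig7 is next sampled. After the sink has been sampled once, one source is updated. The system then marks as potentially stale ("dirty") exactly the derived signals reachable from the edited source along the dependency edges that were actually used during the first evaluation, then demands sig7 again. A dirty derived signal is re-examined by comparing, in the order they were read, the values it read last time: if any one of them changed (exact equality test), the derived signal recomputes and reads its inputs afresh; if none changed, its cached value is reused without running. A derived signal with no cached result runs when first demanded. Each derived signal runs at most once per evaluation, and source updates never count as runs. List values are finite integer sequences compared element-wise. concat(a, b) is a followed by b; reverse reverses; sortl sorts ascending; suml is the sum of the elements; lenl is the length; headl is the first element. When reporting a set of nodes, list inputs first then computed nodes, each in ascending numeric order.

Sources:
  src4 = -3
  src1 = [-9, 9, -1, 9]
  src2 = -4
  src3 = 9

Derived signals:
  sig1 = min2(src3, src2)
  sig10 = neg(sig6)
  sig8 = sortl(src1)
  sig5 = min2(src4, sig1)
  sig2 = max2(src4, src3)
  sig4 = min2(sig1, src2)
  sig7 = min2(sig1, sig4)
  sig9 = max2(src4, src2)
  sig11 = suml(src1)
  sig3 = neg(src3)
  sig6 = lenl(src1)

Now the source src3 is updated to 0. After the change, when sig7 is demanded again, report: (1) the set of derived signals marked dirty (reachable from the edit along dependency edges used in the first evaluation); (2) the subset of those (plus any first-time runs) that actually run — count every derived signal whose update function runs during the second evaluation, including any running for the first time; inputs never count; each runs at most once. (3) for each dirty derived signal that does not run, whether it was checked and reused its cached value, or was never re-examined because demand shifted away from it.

First evaluation (everything demanded from the output):
  sig1 = min2(9, -4) = -4
  sig4 = min2(-4, -4) = -4
  sig7 = min2(-4, -4) = -4

Propagation after the edit:
  sig1: runs — src3 9->0; result -4 (same value as before).
  sig4: checked — values it read are unchanged (sig1 unchanged, src2 unchanged); reused cached -4 without running.
  sig7: checked — values it read are unchanged (sig1 unchanged, sig4 unchanged); reused cached -4 without running.

Key observation: the change is absorbed at sig1 — it re-runs but produces the same value, and the output's value is unchanged.

Marked dirty: sig1, sig4, sig7.
Derived signals that run: sig1 — 1 in total.
Checked but reused from cache: sig4, sig7.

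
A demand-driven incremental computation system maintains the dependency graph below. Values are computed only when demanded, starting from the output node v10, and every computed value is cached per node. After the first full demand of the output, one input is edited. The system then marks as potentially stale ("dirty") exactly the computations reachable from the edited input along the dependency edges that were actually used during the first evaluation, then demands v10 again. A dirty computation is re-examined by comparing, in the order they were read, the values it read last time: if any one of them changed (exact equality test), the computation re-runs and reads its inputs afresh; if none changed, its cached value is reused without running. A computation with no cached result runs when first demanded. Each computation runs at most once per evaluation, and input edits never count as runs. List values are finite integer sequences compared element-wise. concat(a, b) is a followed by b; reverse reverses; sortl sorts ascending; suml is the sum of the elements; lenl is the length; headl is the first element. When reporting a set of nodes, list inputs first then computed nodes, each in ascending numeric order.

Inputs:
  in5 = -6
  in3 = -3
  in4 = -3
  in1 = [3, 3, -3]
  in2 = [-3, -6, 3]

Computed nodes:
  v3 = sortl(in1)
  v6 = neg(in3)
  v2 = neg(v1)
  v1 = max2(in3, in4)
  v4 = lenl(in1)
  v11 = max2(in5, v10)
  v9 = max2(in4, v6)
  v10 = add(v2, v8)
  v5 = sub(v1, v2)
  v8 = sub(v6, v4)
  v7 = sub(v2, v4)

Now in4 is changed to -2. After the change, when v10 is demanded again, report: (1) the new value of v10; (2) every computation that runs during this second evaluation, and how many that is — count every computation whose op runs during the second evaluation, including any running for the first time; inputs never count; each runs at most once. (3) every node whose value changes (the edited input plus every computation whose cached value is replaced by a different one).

New value of v10: 2.
Computations that run: v1, v2, v10 — 3 in total.
Values that change: in4, v1, v2, v10.

First evaluation (everything demanded from the output):
  v1 = max2(-3, -3) = -3
  v2 = neg(-3) = 3
  v4 = lenl([3, 3, -3]) = 3
  v6 = neg(-3) = 3
  v8 = sub(3, 3) = 0
  v10 = add(3, 0) = 3

Propagation after the edit:
  v1: runs — in4 -3->-2; result -2.
  v2: runs — v1 -3->-2; result 2.
  v10: runs — v2 3->2; result 2.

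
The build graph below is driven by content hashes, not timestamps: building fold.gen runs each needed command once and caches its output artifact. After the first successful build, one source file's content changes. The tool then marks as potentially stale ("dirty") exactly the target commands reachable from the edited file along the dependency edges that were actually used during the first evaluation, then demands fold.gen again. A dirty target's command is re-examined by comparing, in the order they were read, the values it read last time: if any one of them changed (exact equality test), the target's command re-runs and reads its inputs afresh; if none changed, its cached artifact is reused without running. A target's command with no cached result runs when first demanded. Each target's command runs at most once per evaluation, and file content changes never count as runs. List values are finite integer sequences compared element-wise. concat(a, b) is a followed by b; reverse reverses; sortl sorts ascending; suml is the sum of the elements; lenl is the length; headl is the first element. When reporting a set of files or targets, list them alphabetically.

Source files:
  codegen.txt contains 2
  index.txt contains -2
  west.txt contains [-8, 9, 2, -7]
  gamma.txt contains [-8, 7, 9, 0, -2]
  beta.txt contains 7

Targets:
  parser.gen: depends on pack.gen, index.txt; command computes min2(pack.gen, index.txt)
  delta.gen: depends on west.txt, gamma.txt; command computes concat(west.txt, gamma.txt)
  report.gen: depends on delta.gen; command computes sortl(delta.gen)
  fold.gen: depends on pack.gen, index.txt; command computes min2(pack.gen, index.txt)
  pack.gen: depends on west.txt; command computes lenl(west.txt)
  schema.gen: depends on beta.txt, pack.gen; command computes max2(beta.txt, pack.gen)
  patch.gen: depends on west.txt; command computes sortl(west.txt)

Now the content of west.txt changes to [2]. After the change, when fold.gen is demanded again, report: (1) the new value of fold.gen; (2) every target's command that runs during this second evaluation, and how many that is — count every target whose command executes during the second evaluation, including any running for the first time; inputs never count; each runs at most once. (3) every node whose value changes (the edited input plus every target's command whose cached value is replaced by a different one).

fold.gen now evaluates to -2.
Run set: fold.gen, pack.gen (2 run).
Changed values: pack.gen, west.txt.

Initial pass — values computed on the first demand:
  pack.gen = lenl([-8, 9, 2, -7]) = 4
  fold.gen = min2(4, -2) = -2

Second demand — change propagation:
  pack.gen: re-runs because west.txt [-8, 9, 2, -7]->[2]; new result 1.
  fold.gen: re-runs because pack.gen 4->1; new result -2 (unchanged).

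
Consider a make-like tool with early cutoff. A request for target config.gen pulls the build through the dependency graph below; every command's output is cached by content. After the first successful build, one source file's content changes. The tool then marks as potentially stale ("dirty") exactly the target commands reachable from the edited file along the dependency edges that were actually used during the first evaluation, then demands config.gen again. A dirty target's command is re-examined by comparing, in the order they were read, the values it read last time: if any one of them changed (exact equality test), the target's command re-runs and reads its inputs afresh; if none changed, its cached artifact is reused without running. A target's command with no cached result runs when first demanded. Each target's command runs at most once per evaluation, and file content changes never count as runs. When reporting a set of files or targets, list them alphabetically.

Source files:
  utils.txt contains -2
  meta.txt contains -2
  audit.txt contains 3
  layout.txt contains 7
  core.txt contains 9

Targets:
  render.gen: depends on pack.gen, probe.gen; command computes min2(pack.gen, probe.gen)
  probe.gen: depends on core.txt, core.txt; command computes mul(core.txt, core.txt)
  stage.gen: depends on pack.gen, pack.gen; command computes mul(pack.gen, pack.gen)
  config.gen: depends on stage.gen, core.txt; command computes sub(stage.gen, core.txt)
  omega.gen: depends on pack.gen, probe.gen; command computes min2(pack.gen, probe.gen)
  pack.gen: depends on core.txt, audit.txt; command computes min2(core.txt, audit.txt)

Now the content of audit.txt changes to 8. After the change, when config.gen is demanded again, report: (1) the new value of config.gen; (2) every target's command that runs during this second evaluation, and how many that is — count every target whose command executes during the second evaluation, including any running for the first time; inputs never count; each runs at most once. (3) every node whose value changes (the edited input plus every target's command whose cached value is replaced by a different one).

First demand of the output computes:
  pack.gen = min2(9, 3) = 3
  stage.gen = mul(3, 3) = 9
  config.gen = sub(9, 9) = 0

After the edit, cleaning proceeds:
  pack.gen: a read changed (audit.txt 3->8) — executes, giving 8.
  stage.gen: a read changed (pack.gen 3->8; pack.gen 3->8) — executes, giving 64.
  config.gen: a read changed (stage.gen 9->64) — executes, giving 55.

Demanding config.gen again yields 55.
3 target commands run: config.gen, pack.gen, stage.gen.
The nodes whose values change: audit.txt, config.gen, pack.gen, stage.gen.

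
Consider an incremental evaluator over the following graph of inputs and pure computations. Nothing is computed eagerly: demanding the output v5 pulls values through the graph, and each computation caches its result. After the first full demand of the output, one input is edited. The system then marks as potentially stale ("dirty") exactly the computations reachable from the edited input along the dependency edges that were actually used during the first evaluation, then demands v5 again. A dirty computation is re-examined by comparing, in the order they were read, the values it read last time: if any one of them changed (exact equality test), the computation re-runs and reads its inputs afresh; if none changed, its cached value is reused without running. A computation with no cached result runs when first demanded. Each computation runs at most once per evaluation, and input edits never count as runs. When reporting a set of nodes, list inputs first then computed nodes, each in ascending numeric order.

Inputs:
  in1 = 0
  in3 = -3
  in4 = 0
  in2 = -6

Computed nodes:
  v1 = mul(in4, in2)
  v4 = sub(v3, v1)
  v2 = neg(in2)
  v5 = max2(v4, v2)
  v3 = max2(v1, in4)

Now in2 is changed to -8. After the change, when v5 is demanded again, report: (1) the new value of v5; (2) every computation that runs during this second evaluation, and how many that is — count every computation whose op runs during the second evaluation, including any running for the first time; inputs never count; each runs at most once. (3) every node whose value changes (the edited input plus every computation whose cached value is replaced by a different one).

v5 now evaluates to 8.
Run set: v1, v2, v5 (3 run).
Changed values: in2, v2, v5.
The important point: at v3 every value read last time is unchanged, so the dirty flag clears without a run.

Initial pass — values computed on the first demand:
  v1 = mul(0, -6) = 0
  v2 = neg(-6) = 6
  v3 = max2(0, 0) = 0
  v4 = sub(0, 0) = 0
  v5 = max2(0, 6) = 6

Second demand — change propagation:
  v1: re-runs because in2 -6->-8; new result 0 (unchanged).
  v2: re-runs because in2 -6->-8; new result 8.
  v3: re-examined; everything it read last time is the same (v1 unchanged, in4 unchanged) — cache 0 kept, no run.
  v4: re-examined; everything it read last time is the same (v3 unchanged, v1 unchanged) — cache 0 kept, no run.
  v5: re-runs because v2 6->8; new result 8.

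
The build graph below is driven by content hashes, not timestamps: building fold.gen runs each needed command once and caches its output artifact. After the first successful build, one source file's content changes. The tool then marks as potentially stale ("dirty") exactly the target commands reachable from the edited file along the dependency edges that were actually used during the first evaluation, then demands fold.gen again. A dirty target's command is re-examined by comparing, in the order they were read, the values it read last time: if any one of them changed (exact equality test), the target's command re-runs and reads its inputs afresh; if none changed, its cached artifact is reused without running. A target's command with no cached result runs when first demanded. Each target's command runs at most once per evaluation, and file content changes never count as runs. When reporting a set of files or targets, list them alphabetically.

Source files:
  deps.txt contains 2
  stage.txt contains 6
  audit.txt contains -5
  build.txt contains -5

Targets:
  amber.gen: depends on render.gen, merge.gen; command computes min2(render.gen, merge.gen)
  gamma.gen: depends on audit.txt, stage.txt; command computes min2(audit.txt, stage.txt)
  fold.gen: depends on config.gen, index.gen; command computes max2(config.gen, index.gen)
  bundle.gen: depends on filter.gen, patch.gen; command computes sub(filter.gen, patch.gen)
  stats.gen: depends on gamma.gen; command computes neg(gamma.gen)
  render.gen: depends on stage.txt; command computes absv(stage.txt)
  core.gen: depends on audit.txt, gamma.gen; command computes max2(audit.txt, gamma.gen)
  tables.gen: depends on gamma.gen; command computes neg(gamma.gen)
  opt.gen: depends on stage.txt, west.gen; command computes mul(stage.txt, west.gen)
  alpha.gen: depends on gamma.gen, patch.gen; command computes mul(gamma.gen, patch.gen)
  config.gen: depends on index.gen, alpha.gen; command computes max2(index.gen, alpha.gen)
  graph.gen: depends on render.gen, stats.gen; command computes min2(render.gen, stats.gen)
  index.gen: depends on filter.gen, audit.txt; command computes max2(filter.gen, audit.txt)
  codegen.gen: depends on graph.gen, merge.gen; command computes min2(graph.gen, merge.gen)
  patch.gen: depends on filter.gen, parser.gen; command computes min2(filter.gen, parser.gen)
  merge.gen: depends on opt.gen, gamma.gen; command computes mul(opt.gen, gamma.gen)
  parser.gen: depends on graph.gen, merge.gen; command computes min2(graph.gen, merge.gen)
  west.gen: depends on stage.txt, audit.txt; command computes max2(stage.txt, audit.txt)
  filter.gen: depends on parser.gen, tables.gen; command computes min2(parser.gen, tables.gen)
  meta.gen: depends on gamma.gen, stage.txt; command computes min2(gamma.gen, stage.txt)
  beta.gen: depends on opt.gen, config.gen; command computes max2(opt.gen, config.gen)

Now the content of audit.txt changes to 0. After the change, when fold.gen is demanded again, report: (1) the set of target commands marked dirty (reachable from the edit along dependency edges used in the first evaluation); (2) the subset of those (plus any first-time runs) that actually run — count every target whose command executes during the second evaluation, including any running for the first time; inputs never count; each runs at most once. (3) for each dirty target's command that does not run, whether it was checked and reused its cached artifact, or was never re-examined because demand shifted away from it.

Dirty set: alpha.gen, config.gen, filter.gen, fold.gen, gamma.gen, graph.gen, index.gen, merge.gen, opt.gen, parser.gen, patch.gen, stats.gen, tables.gen, west.gen.
Run set: alpha.gen, config.gen, filter.gen, fold.gen, gamma.gen, graph.gen, index.gen, merge.gen, parser.gen, patch.gen, stats.gen, tables.gen, west.gen (13 run).
Re-examined without running (cache reused): opt.gen.
The important point: at opt.gen every value read last time is unchanged, so the dirty flag clears without a run.

Initial pass — values computed on the first demand:
  gamma.gen = min2(-5, 6) = -5
  render.gen = absv(6) = 6
  stats.gen = neg(-5) = 5
  graph.gen = min2(6, 5) = 5
  tables.gen = neg(-5) = 5
  west.gen = max2(6, -5) = 6
  opt.gen = mul(6, 6) = 36
  merge.gen = mul(36, -5) = -180
  parser.gen = min2(5, -180) = -180
  filter.gen = min2(-180, 5) = -180
  index.gen = max2(-180, -5) = -5
  patch.gen = min2(-180, -180) = -180
  alpha.gen = mul(-5, -180) = 900
  config.gen = max2(-5, 900) = 900
  fold.gen = max2(900, -5) = 900

Second demand — change propagation:
  gamma.gen: re-runs because audit.txt -5->0; new result 0.
  stats.gen: re-runs because gamma.gen -5->0; new result 0.
  graph.gen: re-runs because stats.gen 5->0; new result 0.
  tables.gen: re-runs because gamma.gen -5->0; new result 0.
  west.gen: re-runs because audit.txt -5->0; new result 6 (unchanged).
  opt.gen: re-examined; everything it read last time is the same (stage.txt unchanged, west.gen unchanged) — cache 36 kept, no run.
  merge.gen: re-runs because gamma.gen -5->0; new result 0.
  parser.gen: re-runs because graph.gen 5->0; merge.gen -180->0; new result 0.
  filter.gen: re-runs because parser.gen -180->0; tables.gen 5->0; new result 0.
  index.gen: re-runs because filter.gen -180->0; audit.txt -5->0; new result 0.
  patch.gen: re-runs because filter.gen -180->0; parser.gen -180->0; new result 0.
  alpha.gen: re-runs because gamma.gen -5->0; patch.gen -180->0; new result 0.
  config.gen: re-runs because index.gen -5->0; alpha.gen 900->0; new result 0.
  fold.gen: re-runs because config.gen 900->0; index.gen -5->0; new result 0.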